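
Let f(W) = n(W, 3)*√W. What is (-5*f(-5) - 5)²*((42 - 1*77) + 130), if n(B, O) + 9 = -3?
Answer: -1707625 - 57000*I*√5 ≈ -1.7076e+6 - 1.2746e+5*I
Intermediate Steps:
n(B, O) = -12 (n(B, O) = -9 - 3 = -12)
f(W) = -12*√W
(-5*f(-5) - 5)²*((42 - 1*77) + 130) = (-(-60)*√(-5) - 5)²*((42 - 1*77) + 130) = (-(-60)*I*√5 - 5)²*((42 - 77) + 130) = (-(-60)*I*√5 - 5)²*(-35 + 130) = (60*I*√5 - 5)²*95 = (-5 + 60*I*√5)²*95 = 95*(-5 + 60*I*√5)²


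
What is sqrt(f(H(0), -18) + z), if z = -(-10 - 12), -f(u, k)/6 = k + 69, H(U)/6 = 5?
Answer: 2*I*sqrt(71) ≈ 16.852*I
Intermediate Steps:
H(U) = 30 (H(U) = 6*5 = 30)
f(u, k) = -414 - 6*k (f(u, k) = -6*(k + 69) = -6*(69 + k) = -414 - 6*k)
z = 22 (z = -1*(-22) = 22)
sqrt(f(H(0), -18) + z) = sqrt((-414 - 6*(-18)) + 22) = sqrt((-414 + 108) + 22) = sqrt(-306 + 22) = sqrt(-284) = 2*I*sqrt(71)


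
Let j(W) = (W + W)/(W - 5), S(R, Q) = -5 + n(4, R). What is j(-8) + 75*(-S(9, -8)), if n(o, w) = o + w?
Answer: -7784/13 ≈ -598.77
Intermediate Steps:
S(R, Q) = -1 + R (S(R, Q) = -5 + (4 + R) = -1 + R)
j(W) = 2*W/(-5 + W) (j(W) = (2*W)/(-5 + W) = 2*W/(-5 + W))
j(-8) + 75*(-S(9, -8)) = 2*(-8)/(-5 - 8) + 75*(-(-1 + 9)) = 2*(-8)/(-13) + 75*(-1*8) = 2*(-8)*(-1/13) + 75*(-8) = 16/13 - 600 = -7784/13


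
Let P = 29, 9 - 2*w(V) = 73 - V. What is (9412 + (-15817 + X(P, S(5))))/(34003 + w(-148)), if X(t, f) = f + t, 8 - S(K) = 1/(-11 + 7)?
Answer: -25471/135588 ≈ -0.18786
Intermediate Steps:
w(V) = -32 + V/2 (w(V) = 9/2 - (73 - V)/2 = 9/2 + (-73/2 + V/2) = -32 + V/2)
S(K) = 33/4 (S(K) = 8 - 1/(-11 + 7) = 8 - 1/(-4) = 8 - 1*(-1/4) = 8 + 1/4 = 33/4)
(9412 + (-15817 + X(P, S(5))))/(34003 + w(-148)) = (9412 + (-15817 + (33/4 + 29)))/(34003 + (-32 + (1/2)*(-148))) = (9412 + (-15817 + 149/4))/(34003 + (-32 - 74)) = (9412 - 63119/4)/(34003 - 106) = -25471/4/33897 = -25471/4*1/33897 = -25471/135588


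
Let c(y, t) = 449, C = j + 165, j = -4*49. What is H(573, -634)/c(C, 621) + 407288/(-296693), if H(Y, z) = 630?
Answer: 4044278/133215157 ≈ 0.030359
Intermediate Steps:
j = -196
C = -31 (C = -196 + 165 = -31)
H(573, -634)/c(C, 621) + 407288/(-296693) = 630/449 + 407288/(-296693) = 630*(1/449) + 407288*(-1/296693) = 630/449 - 407288/296693 = 4044278/133215157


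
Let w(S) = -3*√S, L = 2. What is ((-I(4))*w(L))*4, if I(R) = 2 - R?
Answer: -24*√2 ≈ -33.941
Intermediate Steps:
((-I(4))*w(L))*4 = ((-(2 - 1*4))*(-3*√2))*4 = ((-(2 - 4))*(-3*√2))*4 = ((-1*(-2))*(-3*√2))*4 = (2*(-3*√2))*4 = -6*√2*4 = -24*√2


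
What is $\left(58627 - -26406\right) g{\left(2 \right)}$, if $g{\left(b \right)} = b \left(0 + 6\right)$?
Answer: $1020396$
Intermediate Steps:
$g{\left(b \right)} = 6 b$ ($g{\left(b \right)} = b 6 = 6 b$)
$\left(58627 - -26406\right) g{\left(2 \right)} = \left(58627 - -26406\right) 6 \cdot 2 = \left(58627 + 26406\right) 12 = 85033 \cdot 12 = 1020396$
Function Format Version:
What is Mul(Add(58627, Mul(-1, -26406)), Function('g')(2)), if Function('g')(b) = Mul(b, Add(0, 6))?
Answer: 1020396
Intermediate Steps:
Function('g')(b) = Mul(6, b) (Function('g')(b) = Mul(b, 6) = Mul(6, b))
Mul(Add(58627, Mul(-1, -26406)), Function('g')(2)) = Mul(Add(58627, Mul(-1, -26406)), Mul(6, 2)) = Mul(Add(58627, 26406), 12) = Mul(85033, 12) = 1020396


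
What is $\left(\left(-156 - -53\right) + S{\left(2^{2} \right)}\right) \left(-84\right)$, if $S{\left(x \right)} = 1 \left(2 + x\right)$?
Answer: $8148$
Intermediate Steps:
$S{\left(x \right)} = 2 + x$
$\left(\left(-156 - -53\right) + S{\left(2^{2} \right)}\right) \left(-84\right) = \left(\left(-156 - -53\right) + \left(2 + 2^{2}\right)\right) \left(-84\right) = \left(\left(-156 + 53\right) + \left(2 + 4\right)\right) \left(-84\right) = \left(-103 + 6\right) \left(-84\right) = \left(-97\right) \left(-84\right) = 8148$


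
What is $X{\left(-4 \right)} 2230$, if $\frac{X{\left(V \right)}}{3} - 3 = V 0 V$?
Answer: $20070$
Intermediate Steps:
$X{\left(V \right)} = 9$ ($X{\left(V \right)} = 9 + 3 V 0 V = 9 + 3 V 0 = 9 + 3 \cdot 0 = 9 + 0 = 9$)
$X{\left(-4 \right)} 2230 = 9 \cdot 2230 = 20070$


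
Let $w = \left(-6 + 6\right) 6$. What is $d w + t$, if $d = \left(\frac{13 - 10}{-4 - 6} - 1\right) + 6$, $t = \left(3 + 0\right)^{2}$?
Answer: $9$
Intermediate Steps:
$t = 9$ ($t = 3^{2} = 9$)
$w = 0$ ($w = 0 \cdot 6 = 0$)
$d = \frac{47}{10}$ ($d = \left(\frac{3}{-10} - 1\right) + 6 = \left(3 \left(- \frac{1}{10}\right) - 1\right) + 6 = \left(- \frac{3}{10} - 1\right) + 6 = - \frac{13}{10} + 6 = \frac{47}{10} \approx 4.7$)
$d w + t = \frac{47}{10} \cdot 0 + 9 = 0 + 9 = 9$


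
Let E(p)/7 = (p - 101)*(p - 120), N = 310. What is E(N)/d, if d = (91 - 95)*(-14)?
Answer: 19855/4 ≈ 4963.8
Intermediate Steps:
E(p) = 7*(-120 + p)*(-101 + p) (E(p) = 7*((p - 101)*(p - 120)) = 7*((-101 + p)*(-120 + p)) = 7*((-120 + p)*(-101 + p)) = 7*(-120 + p)*(-101 + p))
d = 56 (d = -4*(-14) = 56)
E(N)/d = (84840 - 1547*310 + 7*310**2)/56 = (84840 - 479570 + 7*96100)*(1/56) = (84840 - 479570 + 672700)*(1/56) = 277970*(1/56) = 19855/4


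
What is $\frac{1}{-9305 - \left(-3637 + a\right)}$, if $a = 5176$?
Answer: $- \frac{1}{10844} \approx -9.2217 \cdot 10^{-5}$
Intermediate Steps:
$\frac{1}{-9305 - \left(-3637 + a\right)} = \frac{1}{-9305 + \left(3637 - 5176\right)} = \frac{1}{-9305 - 1539} = \frac{1}{-10844} = - \frac{1}{10844}$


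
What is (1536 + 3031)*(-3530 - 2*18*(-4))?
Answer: -15463862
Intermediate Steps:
(1536 + 3031)*(-3530 - 2*18*(-4)) = 4567*(-3530 - 36*(-4)) = 4567*(-3530 + 144) = 4567*(-3386) = -15463862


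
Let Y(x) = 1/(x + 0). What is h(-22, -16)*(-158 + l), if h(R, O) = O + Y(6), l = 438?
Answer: -13300/3 ≈ -4433.3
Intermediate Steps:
Y(x) = 1/x
h(R, O) = 1/6 + O (h(R, O) = O + 1/6 = 1/6 + O)
h(-22, -16)*(-158 + l) = (1/6 - 16)*(-158 + 438) = -95/6*280 = -13300/3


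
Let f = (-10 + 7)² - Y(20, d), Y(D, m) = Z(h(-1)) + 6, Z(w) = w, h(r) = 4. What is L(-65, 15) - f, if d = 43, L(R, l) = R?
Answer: -64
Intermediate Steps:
Y(D, m) = 10 (Y(D, m) = 4 + 6 = 10)
f = -1 (f = (-10 + 7)² - 1*10 = (-3)² - 10 = 9 - 10 = -1)
L(-65, 15) - f = -65 - 1*(-1) = -65 + 1 = -64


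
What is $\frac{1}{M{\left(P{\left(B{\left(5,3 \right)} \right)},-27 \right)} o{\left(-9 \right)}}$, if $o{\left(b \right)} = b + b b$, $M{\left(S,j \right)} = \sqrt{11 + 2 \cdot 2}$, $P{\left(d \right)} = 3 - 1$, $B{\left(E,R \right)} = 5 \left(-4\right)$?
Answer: $\frac{\sqrt{15}}{1080} \approx 0.0035861$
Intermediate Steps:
$B{\left(E,R \right)} = -20$
$P{\left(d \right)} = 2$ ($P{\left(d \right)} = 3 - 1 = 2$)
$M{\left(S,j \right)} = \sqrt{15}$ ($M{\left(S,j \right)} = \sqrt{11 + 4} = \sqrt{15}$)
$o{\left(b \right)} = b + b^{2}$
$\frac{1}{M{\left(P{\left(B{\left(5,3 \right)} \right)},-27 \right)} o{\left(-9 \right)}} = \frac{1}{\sqrt{15} \left(- 9 \left(1 - 9\right)\right)} = \frac{\frac{1}{15} \sqrt{15}}{\left(-9\right) \left(-8\right)} = \frac{\frac{1}{15} \sqrt{15}}{72} = \frac{\sqrt{15}}{15} \cdot \frac{1}{72} = \frac{\sqrt{15}}{1080}$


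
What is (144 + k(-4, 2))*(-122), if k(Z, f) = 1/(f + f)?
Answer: -35197/2 ≈ -17599.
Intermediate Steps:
k(Z, f) = 1/(2*f)
(144 + k(-4, 2))*(-122) = (144 + (1/2)/2)*(-122) = (144 + (1/2)*(1/2))*(-122) = (144 + 1/4)*(-122) = (577/4)*(-122) = -35197/2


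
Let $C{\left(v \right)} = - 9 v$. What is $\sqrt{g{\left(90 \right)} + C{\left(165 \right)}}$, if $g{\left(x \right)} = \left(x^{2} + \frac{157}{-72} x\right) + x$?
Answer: $\frac{\sqrt{26035}}{2} \approx 80.677$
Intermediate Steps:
$g{\left(x \right)} = x^{2} - \frac{85 x}{72}$ ($g{\left(x \right)} = \left(x^{2} + 157 \left(- \frac{1}{72}\right) x\right) + x = \left(x^{2} - \frac{157 x}{72}\right) + x = x^{2} - \frac{85 x}{72}$)
$\sqrt{g{\left(90 \right)} + C{\left(165 \right)}} = \sqrt{\frac{1}{72} \cdot 90 \left(-85 + 72 \cdot 90\right) - 1485} = \sqrt{\frac{1}{72} \cdot 90 \left(-85 + 6480\right) - 1485} = \sqrt{\frac{1}{72} \cdot 90 \cdot 6395 - 1485} = \sqrt{\frac{31975}{4} - 1485} = \sqrt{\frac{26035}{4}} = \frac{\sqrt{26035}}{2}$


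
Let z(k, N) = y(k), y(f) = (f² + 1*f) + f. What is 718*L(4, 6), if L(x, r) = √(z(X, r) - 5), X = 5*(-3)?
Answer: 718*√190 ≈ 9897.0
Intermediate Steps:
X = -15
y(f) = f² + 2*f (y(f) = (f² + f) + f = (f + f²) + f = f² + 2*f)
z(k, N) = k*(2 + k)
L(x, r) = √190 (L(x, r) = √(-15*(2 - 15) - 5) = √(-15*(-13) - 5) = √(195 - 5) = √190)
718*L(4, 6) = 718*√190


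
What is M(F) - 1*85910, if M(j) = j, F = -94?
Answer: -86004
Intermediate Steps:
M(F) - 1*85910 = -94 - 1*85910 = -94 - 85910 = -86004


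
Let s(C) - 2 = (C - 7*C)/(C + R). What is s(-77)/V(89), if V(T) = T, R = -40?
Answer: -76/3471 ≈ -0.021896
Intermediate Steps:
s(C) = 2 - 6*C/(-40 + C) (s(C) = 2 + (C - 7*C)/(C - 40) = 2 + (-6*C)/(-40 + C) = 2 - 6*C/(-40 + C))
s(-77)/V(89) = (4*(-20 - 1*(-77))/(-40 - 77))/89 = (4*(-20 + 77)/(-117))*(1/89) = (4*(-1/117)*57)*(1/89) = -76/39*1/89 = -76/3471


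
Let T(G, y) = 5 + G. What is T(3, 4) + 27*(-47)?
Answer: -1261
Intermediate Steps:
T(3, 4) + 27*(-47) = (5 + 3) + 27*(-47) = 8 - 1269 = -1261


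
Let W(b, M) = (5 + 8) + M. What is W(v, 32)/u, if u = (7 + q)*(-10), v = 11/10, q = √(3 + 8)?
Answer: -63/76 + 9*√11/76 ≈ -0.43619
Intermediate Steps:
q = √11 ≈ 3.3166
v = 11/10 (v = 11*(⅒) = 11/10 ≈ 1.1000)
u = -70 - 10*√11 (u = (7 + √11)*(-10) = -70 - 10*√11 ≈ -103.17)
W(b, M) = 13 + M
W(v, 32)/u = (13 + 32)/(-70 - 10*√11) = 45/(-70 - 10*√11)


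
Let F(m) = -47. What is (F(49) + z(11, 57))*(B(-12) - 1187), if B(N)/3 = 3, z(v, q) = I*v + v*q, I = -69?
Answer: 210862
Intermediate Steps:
z(v, q) = -69*v + q*v (z(v, q) = -69*v + v*q = -69*v + q*v)
B(N) = 9 (B(N) = 3*3 = 9)
(F(49) + z(11, 57))*(B(-12) - 1187) = (-47 + 11*(-69 + 57))*(9 - 1187) = (-47 + 11*(-12))*(-1178) = (-47 - 132)*(-1178) = -179*(-1178) = 210862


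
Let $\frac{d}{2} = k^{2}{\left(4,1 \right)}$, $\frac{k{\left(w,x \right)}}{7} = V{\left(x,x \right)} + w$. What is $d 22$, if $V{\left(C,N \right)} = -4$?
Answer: $0$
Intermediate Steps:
$k{\left(w,x \right)} = -28 + 7 w$ ($k{\left(w,x \right)} = 7 \left(-4 + w\right) = -28 + 7 w$)
$d = 0$ ($d = 2 \left(-28 + 7 \cdot 4\right)^{2} = 2 \left(-28 + 28\right)^{2} = 2 \cdot 0^{2} = 2 \cdot 0 = 0$)
$d 22 = 0 \cdot 22 = 0$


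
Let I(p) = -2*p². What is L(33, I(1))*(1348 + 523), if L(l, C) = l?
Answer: 61743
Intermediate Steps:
L(33, I(1))*(1348 + 523) = 33*(1348 + 523) = 33*1871 = 61743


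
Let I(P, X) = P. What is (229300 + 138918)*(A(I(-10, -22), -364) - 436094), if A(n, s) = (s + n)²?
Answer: -109072799524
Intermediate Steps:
A(n, s) = (n + s)²
(229300 + 138918)*(A(I(-10, -22), -364) - 436094) = (229300 + 138918)*((-10 - 364)² - 436094) = 368218*((-374)² - 436094) = 368218*(139876 - 436094) = 368218*(-296218) = -109072799524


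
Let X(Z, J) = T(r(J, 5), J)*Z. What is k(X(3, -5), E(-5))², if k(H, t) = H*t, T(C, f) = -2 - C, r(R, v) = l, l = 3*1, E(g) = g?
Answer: 5625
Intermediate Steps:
l = 3
r(R, v) = 3
X(Z, J) = -5*Z (X(Z, J) = (-2 - 1*3)*Z = (-2 - 3)*Z = -5*Z)
k(X(3, -5), E(-5))² = (-5*3*(-5))² = (-15*(-5))² = 75² = 5625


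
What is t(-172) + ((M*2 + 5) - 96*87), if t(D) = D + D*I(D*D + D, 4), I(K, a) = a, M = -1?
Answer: -9209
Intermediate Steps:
t(D) = 5*D (t(D) = D + D*4 = D + 4*D = 5*D)
t(-172) + ((M*2 + 5) - 96*87) = 5*(-172) + ((-1*2 + 5) - 96*87) = -860 + ((-2 + 5) - 8352) = -860 + (3 - 8352) = -860 - 8349 = -9209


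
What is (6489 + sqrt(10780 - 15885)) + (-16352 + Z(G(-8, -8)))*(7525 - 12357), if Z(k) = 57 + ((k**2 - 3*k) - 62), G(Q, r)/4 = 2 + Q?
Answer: 75912377 + I*sqrt(5105) ≈ 7.5912e+7 + 71.449*I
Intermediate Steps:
G(Q, r) = 8 + 4*Q (G(Q, r) = 4*(2 + Q) = 8 + 4*Q)
Z(k) = -5 + k**2 - 3*k (Z(k) = 57 + (-62 + k**2 - 3*k) = -5 + k**2 - 3*k)
(6489 + sqrt(10780 - 15885)) + (-16352 + Z(G(-8, -8)))*(7525 - 12357) = (6489 + sqrt(10780 - 15885)) + (-16352 + (-5 + (8 + 4*(-8))**2 - 3*(8 + 4*(-8))))*(7525 - 12357) = (6489 + sqrt(-5105)) + (-16352 + (-5 + (8 - 32)**2 - 3*(8 - 32)))*(-4832) = (6489 + I*sqrt(5105)) + (-16352 + (-5 + (-24)**2 - 3*(-24)))*(-4832) = (6489 + I*sqrt(5105)) + (-16352 + (-5 + 576 + 72))*(-4832) = (6489 + I*sqrt(5105)) + (-16352 + 643)*(-4832) = (6489 + I*sqrt(5105)) - 15709*(-4832) = (6489 + I*sqrt(5105)) + 75905888 = 75912377 + I*sqrt(5105)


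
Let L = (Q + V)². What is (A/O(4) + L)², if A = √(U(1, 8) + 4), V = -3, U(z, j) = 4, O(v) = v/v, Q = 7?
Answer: 264 + 64*√2 ≈ 354.51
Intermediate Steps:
O(v) = 1
A = 2*√2 (A = √(4 + 4) = √8 = 2*√2 ≈ 2.8284)
L = 16 (L = (7 - 3)² = 4² = 16)
(A/O(4) + L)² = ((2*√2)/1 + 16)² = ((2*√2)*1 + 16)² = (2*√2 + 16)² = (16 + 2*√2)²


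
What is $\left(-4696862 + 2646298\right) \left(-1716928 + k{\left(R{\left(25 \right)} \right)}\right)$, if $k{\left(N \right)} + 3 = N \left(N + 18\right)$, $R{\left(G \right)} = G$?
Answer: $3518472542784$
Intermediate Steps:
$k{\left(N \right)} = -3 + N \left(18 + N\right)$ ($k{\left(N \right)} = -3 + N \left(N + 18\right) = -3 + N \left(18 + N\right)$)
$\left(-4696862 + 2646298\right) \left(-1716928 + k{\left(R{\left(25 \right)} \right)}\right) = \left(-4696862 + 2646298\right) \left(-1716928 + \left(-3 + 25^{2} + 18 \cdot 25\right)\right) = - 2050564 \left(-1716928 + \left(-3 + 625 + 450\right)\right) = - 2050564 \left(-1716928 + 1072\right) = \left(-2050564\right) \left(-1715856\right) = 3518472542784$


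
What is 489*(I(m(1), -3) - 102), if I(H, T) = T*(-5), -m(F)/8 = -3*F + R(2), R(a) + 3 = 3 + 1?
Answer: -42543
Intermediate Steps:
R(a) = 1 (R(a) = -3 + (3 + 1) = -3 + 4 = 1)
m(F) = -8 + 24*F (m(F) = -8*(-3*F + 1) = -8*(1 - 3*F) = -8 + 24*F)
I(H, T) = -5*T
489*(I(m(1), -3) - 102) = 489*(-5*(-3) - 102) = 489*(15 - 102) = 489*(-87) = -42543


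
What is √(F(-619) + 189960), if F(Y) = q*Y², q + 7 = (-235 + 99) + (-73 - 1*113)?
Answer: I*√125870009 ≈ 11219.0*I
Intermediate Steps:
q = -329 (q = -7 + ((-235 + 99) + (-73 - 1*113)) = -7 + (-136 + (-73 - 113)) = -7 + (-136 - 186) = -7 - 322 = -329)
F(Y) = -329*Y²
√(F(-619) + 189960) = √(-329*(-619)² + 189960) = √(-329*383161 + 189960) = √(-126059969 + 189960) = √(-125870009) = I*√125870009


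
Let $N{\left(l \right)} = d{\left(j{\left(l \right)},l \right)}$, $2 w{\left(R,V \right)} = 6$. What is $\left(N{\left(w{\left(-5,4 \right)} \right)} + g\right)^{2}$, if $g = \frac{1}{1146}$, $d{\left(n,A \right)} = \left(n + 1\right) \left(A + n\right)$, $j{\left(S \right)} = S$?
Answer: $\frac{756525025}{1313316} \approx 576.04$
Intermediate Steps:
$w{\left(R,V \right)} = 3$ ($w{\left(R,V \right)} = \frac{1}{2} \cdot 6 = 3$)
$d{\left(n,A \right)} = \left(1 + n\right) \left(A + n\right)$
$N{\left(l \right)} = 2 l + 2 l^{2}$ ($N{\left(l \right)} = l + l + l^{2} + l l = l + l + l^{2} + l^{2} = 2 l + 2 l^{2}$)
$g = \frac{1}{1146} \approx 0.0008726$
$\left(N{\left(w{\left(-5,4 \right)} \right)} + g\right)^{2} = \left(2 \cdot 3 \left(1 + 3\right) + \frac{1}{1146}\right)^{2} = \left(2 \cdot 3 \cdot 4 + \frac{1}{1146}\right)^{2} = \left(24 + \frac{1}{1146}\right)^{2} = \left(\frac{27505}{1146}\right)^{2} = \frac{756525025}{1313316}$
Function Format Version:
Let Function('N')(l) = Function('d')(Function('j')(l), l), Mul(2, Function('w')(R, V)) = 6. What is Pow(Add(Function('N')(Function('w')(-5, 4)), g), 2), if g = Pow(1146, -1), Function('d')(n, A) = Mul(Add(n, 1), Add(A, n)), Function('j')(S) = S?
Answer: Rational(756525025, 1313316) ≈ 576.04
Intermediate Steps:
Function('w')(R, V) = 3 (Function('w')(R, V) = Mul(Rational(1, 2), 6) = 3)
Function('d')(n, A) = Mul(Add(1, n), Add(A, n))
Function('N')(l) = Add(Mul(2, l), Mul(2, Pow(l, 2))) (Function('N')(l) = Add(l, l, Pow(l, 2), Mul(l, l)) = Add(l, l, Pow(l, 2), Pow(l, 2)) = Add(Mul(2, l), Mul(2, Pow(l, 2))))
g = Rational(1, 1146) ≈ 0.00087260
Pow(Add(Function('N')(Function('w')(-5, 4)), g), 2) = Pow(Add(Mul(2, 3, Add(1, 3)), Rational(1, 1146)), 2) = Pow(Add(Mul(2, 3, 4), Rational(1, 1146)), 2) = Pow(Add(24, Rational(1, 1146)), 2) = Pow(Rational(27505, 1146), 2) = Rational(756525025, 1313316)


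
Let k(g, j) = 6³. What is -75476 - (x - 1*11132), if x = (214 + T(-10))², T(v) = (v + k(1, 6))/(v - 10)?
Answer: -10583769/100 ≈ -1.0584e+5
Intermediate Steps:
k(g, j) = 216
T(v) = (216 + v)/(-10 + v) (T(v) = (v + 216)/(v - 10) = (216 + v)/(-10 + v))
x = 4149369/100 (x = (214 + (216 - 10)/(-10 - 10))² = (214 + 206/(-20))² = (214 - 1/20*206)² = (214 - 103/10)² = (2037/10)² = 4149369/100 ≈ 41494.)
-75476 - (x - 1*11132) = -75476 - (4149369/100 - 1*11132) = -75476 - (4149369/100 - 11132) = -75476 - 1*3036169/100 = -75476 - 3036169/100 = -10583769/100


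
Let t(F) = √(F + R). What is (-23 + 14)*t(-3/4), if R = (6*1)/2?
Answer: -27/2 ≈ -13.500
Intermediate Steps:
R = 3 (R = 6*(½) = 3)
t(F) = √(3 + F) (t(F) = √(F + 3) = √(3 + F))
(-23 + 14)*t(-3/4) = (-23 + 14)*√(3 - 3/4) = -9*√(3 - 3*¼) = -9*√(3 - ¾) = -9*√(9/4) = -9*3/2 = -27/2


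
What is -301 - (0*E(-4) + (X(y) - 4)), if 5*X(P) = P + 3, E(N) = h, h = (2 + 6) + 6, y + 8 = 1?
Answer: -1481/5 ≈ -296.20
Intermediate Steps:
y = -7 (y = -8 + 1 = -7)
h = 14 (h = 8 + 6 = 14)
E(N) = 14
X(P) = ⅗ + P/5 (X(P) = (P + 3)/5 = (3 + P)/5 = ⅗ + P/5)
-301 - (0*E(-4) + (X(y) - 4)) = -301 - (0*14 + ((⅗ + (⅕)*(-7)) - 4)) = -301 - (0 + ((⅗ - 7/5) - 4)) = -301 - (0 + (-⅘ - 4)) = -301 - (0 - 24/5) = -301 - 1*(-24/5) = -301 + 24/5 = -1481/5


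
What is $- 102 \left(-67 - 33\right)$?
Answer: $10200$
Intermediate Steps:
$- 102 \left(-67 - 33\right) = \left(-102\right) \left(-100\right) = 10200$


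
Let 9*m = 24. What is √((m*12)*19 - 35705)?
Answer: I*√35097 ≈ 187.34*I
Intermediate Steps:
m = 8/3 (m = (⅑)*24 = 8/3 ≈ 2.6667)
√((m*12)*19 - 35705) = √(((8/3)*12)*19 - 35705) = √(32*19 - 35705) = √(608 - 35705) = √(-35097) = I*√35097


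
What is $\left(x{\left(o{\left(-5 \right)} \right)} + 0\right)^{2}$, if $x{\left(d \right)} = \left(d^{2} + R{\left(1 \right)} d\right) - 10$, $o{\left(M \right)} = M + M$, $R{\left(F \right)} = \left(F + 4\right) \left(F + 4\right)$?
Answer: $25600$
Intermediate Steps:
$R{\left(F \right)} = \left(4 + F\right)^{2}$ ($R{\left(F \right)} = \left(4 + F\right) \left(4 + F\right) = \left(4 + F\right)^{2}$)
$o{\left(M \right)} = 2 M$
$x{\left(d \right)} = -10 + d^{2} + 25 d$ ($x{\left(d \right)} = \left(d^{2} + \left(4 + 1\right)^{2} d\right) - 10 = \left(d^{2} + 5^{2} d\right) - 10 = \left(d^{2} + 25 d\right) - 10 = -10 + d^{2} + 25 d$)
$\left(x{\left(o{\left(-5 \right)} \right)} + 0\right)^{2} = \left(\left(-10 + \left(2 \left(-5\right)\right)^{2} + 25 \cdot 2 \left(-5\right)\right) + 0\right)^{2} = \left(\left(-10 + \left(-10\right)^{2} + 25 \left(-10\right)\right) + 0\right)^{2} = \left(\left(-10 + 100 - 250\right) + 0\right)^{2} = \left(-160 + 0\right)^{2} = \left(-160\right)^{2} = 25600$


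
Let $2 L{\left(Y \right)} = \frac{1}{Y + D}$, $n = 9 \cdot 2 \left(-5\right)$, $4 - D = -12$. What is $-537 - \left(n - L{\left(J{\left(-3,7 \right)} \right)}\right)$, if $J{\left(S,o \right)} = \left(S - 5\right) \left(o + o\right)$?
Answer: $- \frac{85825}{192} \approx -447.01$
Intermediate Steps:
$D = 16$ ($D = 4 - -12 = 4 + 12 = 16$)
$J{\left(S,o \right)} = 2 o \left(-5 + S\right)$ ($J{\left(S,o \right)} = \left(-5 + S\right) 2 o = 2 o \left(-5 + S\right)$)
$n = -90$ ($n = 18 \left(-5\right) = -90$)
$L{\left(Y \right)} = \frac{1}{2 \left(16 + Y\right)}$ ($L{\left(Y \right)} = \frac{1}{2 \left(Y + 16\right)} = \frac{1}{2 \left(16 + Y\right)}$)
$-537 - \left(n - L{\left(J{\left(-3,7 \right)} \right)}\right) = -537 - \left(-90 - \frac{1}{2 \left(16 + 2 \cdot 7 \left(-5 - 3\right)\right)}\right) = -537 - \left(-90 - \frac{1}{2 \left(16 + 2 \cdot 7 \left(-8\right)\right)}\right) = -537 - \left(-90 - \frac{1}{2 \left(16 - 112\right)}\right) = -537 - \left(-90 - \frac{1}{2 \left(-96\right)}\right) = -537 - \left(-90 - \frac{1}{2} \left(- \frac{1}{96}\right)\right) = -537 - \left(-90 - - \frac{1}{192}\right) = -537 - \left(-90 + \frac{1}{192}\right) = -537 - - \frac{17279}{192} = -537 + \frac{17279}{192} = - \frac{85825}{192}$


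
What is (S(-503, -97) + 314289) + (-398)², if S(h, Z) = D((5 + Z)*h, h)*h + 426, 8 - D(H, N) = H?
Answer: 23745923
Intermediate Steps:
D(H, N) = 8 - H
S(h, Z) = 426 + h*(8 - h*(5 + Z)) (S(h, Z) = (8 - (5 + Z)*h)*h + 426 = (8 - h*(5 + Z))*h + 426 = h*(8 - h*(5 + Z)) + 426 = 426 + h*(8 - h*(5 + Z)))
(S(-503, -97) + 314289) + (-398)² = ((426 - 1*(-503)*(-8 - 503*(5 - 97))) + 314289) + (-398)² = ((426 - 1*(-503)*(-8 - 503*(-92))) + 314289) + 158404 = ((426 - 1*(-503)*(-8 + 46276)) + 314289) + 158404 = ((426 - 1*(-503)*46268) + 314289) + 158404 = ((426 + 23272804) + 314289) + 158404 = (23273230 + 314289) + 158404 = 23587519 + 158404 = 23745923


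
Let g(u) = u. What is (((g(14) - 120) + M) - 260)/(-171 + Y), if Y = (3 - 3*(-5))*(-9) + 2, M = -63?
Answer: 429/331 ≈ 1.2961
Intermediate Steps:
Y = -160 (Y = (3 + 15)*(-9) + 2 = 18*(-9) + 2 = -162 + 2 = -160)
(((g(14) - 120) + M) - 260)/(-171 + Y) = (((14 - 120) - 63) - 260)/(-171 - 160) = ((-106 - 63) - 260)/(-331) = (-169 - 260)*(-1/331) = -429*(-1/331) = 429/331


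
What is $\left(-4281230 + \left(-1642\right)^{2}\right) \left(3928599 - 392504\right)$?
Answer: $-5604943957270$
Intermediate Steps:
$\left(-4281230 + \left(-1642\right)^{2}\right) \left(3928599 - 392504\right) = \left(-4281230 + 2696164\right) 3536095 = \left(-1585066\right) 3536095 = -5604943957270$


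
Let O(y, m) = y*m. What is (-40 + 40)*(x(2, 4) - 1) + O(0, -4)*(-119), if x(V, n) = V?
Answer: 0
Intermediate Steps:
O(y, m) = m*y
(-40 + 40)*(x(2, 4) - 1) + O(0, -4)*(-119) = (-40 + 40)*(2 - 1) - 4*0*(-119) = 0*1 + 0*(-119) = 0 + 0 = 0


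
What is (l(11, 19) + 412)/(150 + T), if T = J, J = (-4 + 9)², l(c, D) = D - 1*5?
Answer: 426/175 ≈ 2.4343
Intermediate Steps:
l(c, D) = -5 + D (l(c, D) = D - 5 = -5 + D)
J = 25 (J = 5² = 25)
T = 25
(l(11, 19) + 412)/(150 + T) = ((-5 + 19) + 412)/(150 + 25) = (14 + 412)/175 = 426*(1/175) = 426/175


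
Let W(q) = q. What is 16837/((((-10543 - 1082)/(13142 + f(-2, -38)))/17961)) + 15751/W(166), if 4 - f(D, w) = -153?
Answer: -7178591347591/20750 ≈ -3.4596e+8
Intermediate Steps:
f(D, w) = 157 (f(D, w) = 4 - 1*(-153) = 4 + 153 = 157)
16837/((((-10543 - 1082)/(13142 + f(-2, -38)))/17961)) + 15751/W(166) = 16837/((((-10543 - 1082)/(13142 + 157))/17961)) + 15751/166 = 16837/((-11625/13299*(1/17961))) + 15751*(1/166) = 16837/((-11625*1/13299*(1/17961))) + 15751/166 = 16837/((-125/143*1/17961)) + 15751/166 = 16837/(-125/2568423) + 15751/166 = 16837*(-2568423/125) + 15751/166 = -43244538051/125 + 15751/166 = -7178591347591/20750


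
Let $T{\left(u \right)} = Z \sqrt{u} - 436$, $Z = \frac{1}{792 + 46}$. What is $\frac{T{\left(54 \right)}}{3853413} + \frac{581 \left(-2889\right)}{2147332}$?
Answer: $- \frac{6468924637969}{8274557044116} + \frac{\sqrt{6}}{1076386698} \approx -0.78179$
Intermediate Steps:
$Z = \frac{1}{838} \approx 0.0011933$
$T{\left(u \right)} = -436 + \frac{\sqrt{u}}{838}$ ($T{\left(u \right)} = \frac{\sqrt{u}}{838} - 436 = -436 + \frac{\sqrt{u}}{838}$)
$\frac{T{\left(54 \right)}}{3853413} + \frac{581 \left(-2889\right)}{2147332} = \frac{-436 + \frac{\sqrt{54}}{838}}{3853413} + \frac{581 \left(-2889\right)}{2147332} = \left(-436 + \frac{3 \sqrt{6}}{838}\right) \frac{1}{3853413} - \frac{1678509}{2147332} = \left(- \frac{436}{3853413} + \frac{\sqrt{6}}{1076386698}\right) - \frac{1678509}{2147332} = - \frac{6468924637969}{8274557044116} + \frac{\sqrt{6}}{1076386698}$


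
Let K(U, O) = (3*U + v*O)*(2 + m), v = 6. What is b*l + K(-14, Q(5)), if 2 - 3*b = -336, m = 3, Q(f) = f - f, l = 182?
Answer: 60886/3 ≈ 20295.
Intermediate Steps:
Q(f) = 0
K(U, O) = 15*U + 30*O (K(U, O) = (3*U + 6*O)*(2 + 3) = (3*U + 6*O)*5 = 15*U + 30*O)
b = 338/3 (b = 2/3 - 1/3*(-336) = 2/3 + 112 = 338/3 ≈ 112.67)
b*l + K(-14, Q(5)) = (338/3)*182 + (15*(-14) + 30*0) = 61516/3 + (-210 + 0) = 61516/3 - 210 = 60886/3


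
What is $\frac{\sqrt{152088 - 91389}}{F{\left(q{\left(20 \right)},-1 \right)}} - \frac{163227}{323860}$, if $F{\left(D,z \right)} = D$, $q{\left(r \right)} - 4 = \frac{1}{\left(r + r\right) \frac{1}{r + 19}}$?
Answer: $- \frac{163227}{323860} + \frac{40 \sqrt{60699}}{199} \approx 49.018$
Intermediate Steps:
$q{\left(r \right)} = 4 + \frac{19 + r}{2 r}$ ($q{\left(r \right)} = 4 + \frac{1}{\left(r + r\right) \frac{1}{r + 19}} = 4 + \frac{1}{2 r \frac{1}{19 + r}} = 4 + \frac{19 + r}{2 r}$)
$\frac{\sqrt{152088 - 91389}}{F{\left(q{\left(20 \right)},-1 \right)}} - \frac{163227}{323860} = \frac{\sqrt{152088 - 91389}}{\frac{1}{2} \cdot \frac{1}{20} \left(19 + 9 \cdot 20\right)} - \frac{163227}{323860} = \frac{\sqrt{60699}}{\frac{1}{2} \cdot \frac{1}{20} \left(19 + 180\right)} - \frac{163227}{323860} = \frac{\sqrt{60699}}{\frac{1}{2} \cdot \frac{1}{20} \cdot 199} - \frac{163227}{323860} = \frac{\sqrt{60699}}{\frac{199}{40}} - \frac{163227}{323860} = \sqrt{60699} \cdot \frac{40}{199} - \frac{163227}{323860} = \frac{40 \sqrt{60699}}{199} - \frac{163227}{323860} = - \frac{163227}{323860} + \frac{40 \sqrt{60699}}{199}$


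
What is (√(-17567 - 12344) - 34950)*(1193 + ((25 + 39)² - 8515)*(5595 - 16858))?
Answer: -1739545030500 + 49772390*I*√29911 ≈ -1.7395e+12 + 8.608e+9*I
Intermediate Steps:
(√(-17567 - 12344) - 34950)*(1193 + ((25 + 39)² - 8515)*(5595 - 16858)) = (√(-29911) - 34950)*(1193 + (64² - 8515)*(-11263)) = (I*√29911 - 34950)*(1193 + (4096 - 8515)*(-11263)) = (-34950 + I*√29911)*(1193 - 4419*(-11263)) = (-34950 + I*√29911)*(1193 + 49771197) = (-34950 + I*√29911)*49772390 = -1739545030500 + 49772390*I*√29911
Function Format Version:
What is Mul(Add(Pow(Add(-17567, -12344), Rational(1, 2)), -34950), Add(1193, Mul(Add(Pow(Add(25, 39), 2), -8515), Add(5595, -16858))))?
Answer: Add(-1739545030500, Mul(49772390, I, Pow(29911, Rational(1, 2)))) ≈ Add(-1.7395e+12, Mul(8.6080e+9, I))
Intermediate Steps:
Mul(Add(Pow(Add(-17567, -12344), Rational(1, 2)), -34950), Add(1193, Mul(Add(Pow(Add(25, 39), 2), -8515), Add(5595, -16858)))) = Mul(Add(Pow(-29911, Rational(1, 2)), -34950), Add(1193, Mul(Add(Pow(64, 2), -8515), -11263))) = Mul(Add(Mul(I, Pow(29911, Rational(1, 2))), -34950), Add(1193, Mul(Add(4096, -8515), -11263))) = Mul(Add(-34950, Mul(I, Pow(29911, Rational(1, 2)))), Add(1193, Mul(-4419, -11263))) = Mul(Add(-34950, Mul(I, Pow(29911, Rational(1, 2)))), Add(1193, 49771197)) = Mul(Add(-34950, Mul(I, Pow(29911, Rational(1, 2)))), 49772390) = Add(-1739545030500, Mul(49772390, I, Pow(29911, Rational(1, 2))))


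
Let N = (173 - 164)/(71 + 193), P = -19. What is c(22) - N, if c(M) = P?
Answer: -1675/88 ≈ -19.034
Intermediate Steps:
c(M) = -19
N = 3/88 (N = 9/264 = 9*(1/264) = 3/88 ≈ 0.034091)
c(22) - N = -19 - 1*3/88 = -19 - 3/88 = -1675/88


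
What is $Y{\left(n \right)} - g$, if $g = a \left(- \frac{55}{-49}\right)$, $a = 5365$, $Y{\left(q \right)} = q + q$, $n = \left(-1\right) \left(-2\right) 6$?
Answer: $- \frac{293899}{49} \approx -5997.9$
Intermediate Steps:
$n = 12$ ($n = 2 \cdot 6 = 12$)
$Y{\left(q \right)} = 2 q$
$g = \frac{295075}{49}$ ($g = 5365 \left(- \frac{55}{-49}\right) = 5365 \left(\left(-55\right) \left(- \frac{1}{49}\right)\right) = 5365 \cdot \frac{55}{49} = \frac{295075}{49} \approx 6021.9$)
$Y{\left(n \right)} - g = 2 \cdot 12 - \frac{295075}{49} = 24 - \frac{295075}{49} = - \frac{293899}{49}$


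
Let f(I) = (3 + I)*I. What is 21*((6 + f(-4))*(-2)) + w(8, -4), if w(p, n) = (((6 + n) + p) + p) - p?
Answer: -410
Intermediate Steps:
f(I) = I*(3 + I)
w(p, n) = 6 + n + p (w(p, n) = ((6 + n + p) + p) - p = (6 + n + 2*p) - p = 6 + n + p)
21*((6 + f(-4))*(-2)) + w(8, -4) = 21*((6 - 4*(3 - 4))*(-2)) + (6 - 4 + 8) = 21*((6 - 4*(-1))*(-2)) + 10 = 21*((6 + 4)*(-2)) + 10 = 21*(10*(-2)) + 10 = 21*(-20) + 10 = -420 + 10 = -410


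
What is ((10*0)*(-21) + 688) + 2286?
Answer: 2974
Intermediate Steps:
((10*0)*(-21) + 688) + 2286 = (0*(-21) + 688) + 2286 = (0 + 688) + 2286 = 688 + 2286 = 2974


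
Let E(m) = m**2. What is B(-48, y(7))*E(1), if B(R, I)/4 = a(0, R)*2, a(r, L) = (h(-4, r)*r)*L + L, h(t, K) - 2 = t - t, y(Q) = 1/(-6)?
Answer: -384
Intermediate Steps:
y(Q) = -1/6
h(t, K) = 2 (h(t, K) = 2 + (t - t) = 2 + 0 = 2)
a(r, L) = L + 2*L*r (a(r, L) = (2*r)*L + L = 2*L*r + L = L + 2*L*r)
B(R, I) = 8*R (B(R, I) = 4*((R*(1 + 2*0))*2) = 4*((R*(1 + 0))*2) = 4*((R*1)*2) = 4*(R*2) = 4*(2*R) = 8*R)
B(-48, y(7))*E(1) = (8*(-48))*1**2 = -384*1 = -384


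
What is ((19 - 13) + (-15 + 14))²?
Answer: 25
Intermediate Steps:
((19 - 13) + (-15 + 14))² = (6 - 1)² = 5² = 25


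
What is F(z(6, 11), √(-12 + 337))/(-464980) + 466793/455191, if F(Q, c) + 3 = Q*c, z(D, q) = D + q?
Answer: 217050774713/211654711180 - 17*√13/92996 ≈ 1.0248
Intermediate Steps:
F(Q, c) = -3 + Q*c
F(z(6, 11), √(-12 + 337))/(-464980) + 466793/455191 = (-3 + (6 + 11)*√(-12 + 337))/(-464980) + 466793/455191 = (-3 + 17*√325)*(-1/464980) + 466793*(1/455191) = (-3 + 17*(5*√13))*(-1/464980) + 466793/455191 = (-3 + 85*√13)*(-1/464980) + 466793/455191 = (3/464980 - 17*√13/92996) + 466793/455191 = 217050774713/211654711180 - 17*√13/92996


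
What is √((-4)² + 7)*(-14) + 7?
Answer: 7 - 14*√23 ≈ -60.142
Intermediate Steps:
√((-4)² + 7)*(-14) + 7 = √(16 + 7)*(-14) + 7 = √23*(-14) + 7 = -14*√23 + 7 = 7 - 14*√23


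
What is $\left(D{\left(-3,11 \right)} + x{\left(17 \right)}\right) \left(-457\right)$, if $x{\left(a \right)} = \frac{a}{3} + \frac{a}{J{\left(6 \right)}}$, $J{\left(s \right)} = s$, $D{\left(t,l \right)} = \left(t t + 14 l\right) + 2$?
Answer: $- \frac{158579}{2} \approx -79290.0$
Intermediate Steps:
$D{\left(t,l \right)} = 2 + t^{2} + 14 l$ ($D{\left(t,l \right)} = \left(t^{2} + 14 l\right) + 2 = 2 + t^{2} + 14 l$)
$x{\left(a \right)} = \frac{a}{2}$ ($x{\left(a \right)} = \frac{a}{3} + \frac{a}{6} = \frac{a}{2}$)
$\left(D{\left(-3,11 \right)} + x{\left(17 \right)}\right) \left(-457\right) = \left(\left(2 + \left(-3\right)^{2} + 14 \cdot 11\right) + \frac{1}{2} \cdot 17\right) \left(-457\right) = \left(\left(2 + 9 + 154\right) + \frac{17}{2}\right) \left(-457\right) = \left(165 + \frac{17}{2}\right) \left(-457\right) = \frac{347}{2} \left(-457\right) = - \frac{158579}{2}$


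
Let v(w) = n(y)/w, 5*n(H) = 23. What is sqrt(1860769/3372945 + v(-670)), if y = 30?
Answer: sqrt(111294204236008458)/451974630 ≈ 0.73811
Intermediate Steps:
n(H) = 23/5 (n(H) = (1/5)*23 = 23/5)
v(w) = 23/(5*w)
sqrt(1860769/3372945 + v(-670)) = sqrt(1860769/3372945 + (23/5)/(-670)) = sqrt(1860769*(1/3372945) + (23/5)*(-1/670)) = sqrt(1860769/3372945 - 23/3350) = sqrt(1231199683/2259873150) = sqrt(111294204236008458)/451974630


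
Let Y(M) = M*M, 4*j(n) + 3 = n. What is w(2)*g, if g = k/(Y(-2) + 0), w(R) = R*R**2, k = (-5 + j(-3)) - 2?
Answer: -17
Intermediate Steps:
j(n) = -3/4 + n/4
Y(M) = M**2
k = -17/2 (k = (-5 + (-3/4 + (1/4)*(-3))) - 2 = (-5 + (-3/4 - 3/4)) - 2 = (-5 - 3/2) - 2 = -13/2 - 2 = -17/2 ≈ -8.5000)
w(R) = R**3
g = -17/8 (g = -17/2/((-2)**2 + 0) = -17/2/(4 + 0) = -17/2/4 = (1/4)*(-17/2) = -17/8 ≈ -2.1250)
w(2)*g = 2**3*(-17/8) = 8*(-17/8) = -17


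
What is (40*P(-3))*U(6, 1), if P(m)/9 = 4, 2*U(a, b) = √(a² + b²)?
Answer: 720*√37 ≈ 4379.6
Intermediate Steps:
U(a, b) = √(a² + b²)/2
P(m) = 36 (P(m) = 9*4 = 36)
(40*P(-3))*U(6, 1) = (40*36)*(√(6² + 1²)/2) = 1440*(√(36 + 1)/2) = 1440*(√37/2) = 720*√37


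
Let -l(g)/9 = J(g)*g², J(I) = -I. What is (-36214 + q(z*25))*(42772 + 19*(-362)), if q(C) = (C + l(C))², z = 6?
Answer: 33117589677332749684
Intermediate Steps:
l(g) = 9*g³ (l(g) = -9*(-g)*g² = -(-9)*g³ = 9*g³)
q(C) = (C + 9*C³)²
(-36214 + q(z*25))*(42772 + 19*(-362)) = (-36214 + (6*25)²*(1 + 9*(6*25)²)²)*(42772 + 19*(-362)) = (-36214 + 150²*(1 + 9*150²)²)*(42772 - 6878) = (-36214 + 22500*(1 + 9*22500)²)*35894 = (-36214 + 22500*(1 + 202500)²)*35894 = (-36214 + 22500*202501²)*35894 = (-36214 + 22500*41006655001)*35894 = (-36214 + 922649737522500)*35894 = 922649737486286*35894 = 33117589677332749684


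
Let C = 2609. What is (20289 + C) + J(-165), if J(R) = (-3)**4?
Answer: 22979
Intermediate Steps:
J(R) = 81
(20289 + C) + J(-165) = (20289 + 2609) + 81 = 22898 + 81 = 22979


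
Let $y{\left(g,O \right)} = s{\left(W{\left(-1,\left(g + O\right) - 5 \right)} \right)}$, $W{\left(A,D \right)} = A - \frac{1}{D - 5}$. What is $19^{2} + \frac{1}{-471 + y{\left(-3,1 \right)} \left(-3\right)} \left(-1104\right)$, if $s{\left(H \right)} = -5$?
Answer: $\frac{6905}{19} \approx 363.42$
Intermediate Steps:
$W{\left(A,D \right)} = A - \frac{1}{-5 + D}$
$y{\left(g,O \right)} = -5$
$19^{2} + \frac{1}{-471 + y{\left(-3,1 \right)} \left(-3\right)} \left(-1104\right) = 19^{2} + \frac{1}{-471 - -15} \left(-1104\right) = 361 + \frac{1}{-471 + 15} \left(-1104\right) = 361 + \frac{1}{-456} \left(-1104\right) = 361 - - \frac{46}{19} = 361 + \frac{46}{19} = \frac{6905}{19}$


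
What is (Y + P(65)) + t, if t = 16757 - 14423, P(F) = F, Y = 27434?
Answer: 29833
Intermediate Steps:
t = 2334
(Y + P(65)) + t = (27434 + 65) + 2334 = 27499 + 2334 = 29833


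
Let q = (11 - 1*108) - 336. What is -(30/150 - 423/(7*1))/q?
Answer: -2108/15155 ≈ -0.13910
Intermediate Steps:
q = -433 (q = (11 - 108) - 336 = -97 - 336 = -433)
-(30/150 - 423/(7*1))/q = -(30/150 - 423/(7*1))/(-433) = -(30*(1/150) - 423/7)*(-1)/433 = -(⅕ - 423*⅐)*(-1)/433 = -(⅕ - 423/7)*(-1)/433 = -(-2108)*(-1)/(35*433) = -1*2108/15155 = -2108/15155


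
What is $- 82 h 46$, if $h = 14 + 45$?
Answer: $-222548$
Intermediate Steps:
$h = 59$
$- 82 h 46 = \left(-82\right) 59 \cdot 46 = \left(-4838\right) 46 = -222548$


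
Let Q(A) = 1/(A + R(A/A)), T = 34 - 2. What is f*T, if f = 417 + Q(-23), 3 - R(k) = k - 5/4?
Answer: 1054048/79 ≈ 13342.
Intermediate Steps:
T = 32
R(k) = 17/4 - k (R(k) = 3 - (k - 5/4) = 3 - (-5/4 + k) = 3 + (5/4 - k) = 17/4 - k)
Q(A) = 1/(13/4 + A) (Q(A) = 1/(A + (17/4 - A/A)) = 1/(A + (17/4 - 1*1)) = 1/(A + (17/4 - 1)) = 1/(A + 13/4) = 1/(13/4 + A))
f = 32939/79 (f = 417 + 4/(13 + 4*(-23)) = 417 + 4/(13 - 92) = 417 + 4/(-79) = 417 + 4*(-1/79) = 417 - 4/79 = 32939/79 ≈ 416.95)
f*T = (32939/79)*32 = 1054048/79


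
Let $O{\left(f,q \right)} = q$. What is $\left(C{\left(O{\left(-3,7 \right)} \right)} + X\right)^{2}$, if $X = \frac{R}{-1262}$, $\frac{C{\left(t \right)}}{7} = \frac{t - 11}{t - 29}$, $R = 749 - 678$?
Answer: $\frac{285170769}{192709924} \approx 1.4798$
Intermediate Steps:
$R = 71$ ($R = 749 - 678 = 71$)
$C{\left(t \right)} = \frac{7 \left(-11 + t\right)}{-29 + t}$ ($C{\left(t \right)} = 7 \frac{t - 11}{t - 29} = 7 \frac{-11 + t}{-29 + t} = \frac{7 \left(-11 + t\right)}{-29 + t}$)
$X = - \frac{71}{1262}$ ($X = \frac{71}{-1262} = 71 \left(- \frac{1}{1262}\right) = - \frac{71}{1262} \approx -0.05626$)
$\left(C{\left(O{\left(-3,7 \right)} \right)} + X\right)^{2} = \left(\frac{7 \left(-11 + 7\right)}{-29 + 7} - \frac{71}{1262}\right)^{2} = \left(7 \frac{1}{-22} \left(-4\right) - \frac{71}{1262}\right)^{2} = \left(7 \left(- \frac{1}{22}\right) \left(-4\right) - \frac{71}{1262}\right)^{2} = \left(\frac{14}{11} - \frac{71}{1262}\right)^{2} = \left(\frac{16887}{13882}\right)^{2} = \frac{285170769}{192709924}$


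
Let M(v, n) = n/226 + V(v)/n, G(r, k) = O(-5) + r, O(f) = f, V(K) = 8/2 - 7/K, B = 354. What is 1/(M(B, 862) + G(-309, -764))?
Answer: -34481724/10695583331 ≈ -0.0032239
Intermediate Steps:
V(K) = 4 - 7/K (V(K) = 8*(1/2) - 7/K = 4 - 7/K)
G(r, k) = -5 + r
M(v, n) = n/226 + (4 - 7/v)/n
1/(M(B, 862) + G(-309, -764)) = 1/((4/862 + (1/226)*862 - 7/(862*354)) + (-5 - 309)) = 1/((4*(1/862) + 431/113 - 7*1/862*1/354) - 314) = 1/((2/431 + 431/113 - 7/305148) - 314) = 1/(131678005/34481724 - 314) = 1/(-10695583331/34481724) = -34481724/10695583331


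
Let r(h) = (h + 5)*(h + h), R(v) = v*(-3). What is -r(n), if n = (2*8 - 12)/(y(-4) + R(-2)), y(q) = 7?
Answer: -552/169 ≈ -3.2663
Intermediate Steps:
R(v) = -3*v
n = 4/13 (n = (2*8 - 12)/(7 - 3*(-2)) = (16 - 12)/(7 + 6) = 4/13 ≈ 0.30769)
r(h) = 2*h*(5 + h) (r(h) = (5 + h)*(2*h) = 2*h*(5 + h))
-r(n) = -2*4*(5 + 4/13)/13 = -2*4*69/(13*13) = -1*552/169 = -552/169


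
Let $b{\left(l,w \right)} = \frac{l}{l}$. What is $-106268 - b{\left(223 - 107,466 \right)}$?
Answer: $-106269$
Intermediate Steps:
$b{\left(l,w \right)} = 1$
$-106268 - b{\left(223 - 107,466 \right)} = -106268 - 1 = -106269$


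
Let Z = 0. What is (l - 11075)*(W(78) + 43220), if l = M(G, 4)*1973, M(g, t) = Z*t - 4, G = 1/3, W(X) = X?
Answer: -821233166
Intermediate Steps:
G = 1/3 (G = 1*(1/3) = 1/3 ≈ 0.33333)
M(g, t) = -4 (M(g, t) = 0*t - 4 = 0 - 4 = -4)
l = -7892 (l = -4*1973 = -7892)
(l - 11075)*(W(78) + 43220) = (-7892 - 11075)*(78 + 43220) = -18967*43298 = -821233166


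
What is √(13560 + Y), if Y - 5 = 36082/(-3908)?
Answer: √51757491426/1954 ≈ 116.43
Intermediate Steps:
Y = -8271/1954 (Y = 5 + 36082/(-3908) = 5 + 36082*(-1/3908) = 5 - 18041/1954 = -8271/1954 ≈ -4.2329)
√(13560 + Y) = √(13560 - 8271/1954) = √(26487969/1954) = √51757491426/1954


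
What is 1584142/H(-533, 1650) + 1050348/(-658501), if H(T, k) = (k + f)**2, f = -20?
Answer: -873755255029/874785653450 ≈ -0.99882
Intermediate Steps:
H(T, k) = (-20 + k)**2 (H(T, k) = (k - 20)**2 = (-20 + k)**2)
1584142/H(-533, 1650) + 1050348/(-658501) = 1584142/((-20 + 1650)**2) + 1050348/(-658501) = 1584142/(1630**2) + 1050348*(-1/658501) = 1584142/2656900 - 1050348/658501 = 1584142*(1/2656900) - 1050348/658501 = 792071/1328450 - 1050348/658501 = -873755255029/874785653450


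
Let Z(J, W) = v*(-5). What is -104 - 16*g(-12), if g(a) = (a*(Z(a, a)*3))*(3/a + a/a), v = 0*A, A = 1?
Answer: -104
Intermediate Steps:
v = 0 (v = 0*1 = 0)
Z(J, W) = 0 (Z(J, W) = 0*(-5) = 0)
g(a) = 0 (g(a) = (a*(0*3))*(3/a + a/a) = (a*0)*(3/a + 1) = 0*(1 + 3/a) = 0)
-104 - 16*g(-12) = -104 - 16*0 = -104 + 0 = -104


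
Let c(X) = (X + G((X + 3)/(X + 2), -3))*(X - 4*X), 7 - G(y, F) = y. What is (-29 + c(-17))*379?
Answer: -1111607/5 ≈ -2.2232e+5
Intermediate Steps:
G(y, F) = 7 - y
c(X) = -3*X*(7 + X - (3 + X)/(2 + X)) (c(X) = (X + (7 - (X + 3)/(X + 2)))*(X - 4*X) = (X + (7 - (3 + X)/(2 + X)))*(-3*X) = (7 + X - (3 + X)/(2 + X))*(-3*X) = -3*X*(7 + X - (3 + X)/(2 + X)))
(-29 + c(-17))*379 = (-29 + 3*(-17)*(-11 - 1*(-17)**2 - 8*(-17))/(2 - 17))*379 = (-29 + 3*(-17)*(-11 - 1*289 + 136)/(-15))*379 = (-29 + 3*(-17)*(-1/15)*(-11 - 289 + 136))*379 = (-29 + 3*(-17)*(-1/15)*(-164))*379 = (-29 - 2788/5)*379 = -2933/5*379 = -1111607/5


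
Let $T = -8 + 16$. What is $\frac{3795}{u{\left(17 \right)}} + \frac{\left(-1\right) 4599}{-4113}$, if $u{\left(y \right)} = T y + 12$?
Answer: $\frac{1809943}{67636} \approx 26.76$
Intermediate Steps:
$T = 8$
$u{\left(y \right)} = 12 + 8 y$ ($u{\left(y \right)} = 8 y + 12 = 12 + 8 y$)
$\frac{3795}{u{\left(17 \right)}} + \frac{\left(-1\right) 4599}{-4113} = \frac{3795}{12 + 8 \cdot 17} + \frac{\left(-1\right) 4599}{-4113} = \frac{3795}{12 + 136} - - \frac{511}{457} = \frac{3795}{148} + \frac{511}{457} = \frac{1809943}{67636}$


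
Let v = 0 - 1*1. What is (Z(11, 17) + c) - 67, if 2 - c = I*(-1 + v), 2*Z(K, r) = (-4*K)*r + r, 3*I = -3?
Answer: -865/2 ≈ -432.50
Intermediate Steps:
I = -1 (I = (1/3)*(-3) = -1)
v = -1 (v = 0 - 1 = -1)
Z(K, r) = r/2 - 2*K*r (Z(K, r) = ((-4*K)*r + r)/2 = (-4*K*r + r)/2 = (r - 4*K*r)/2 = r/2 - 2*K*r)
c = 0 (c = 2 - (-1)*(-1 - 1) = 2 - (-1)*(-2) = 2 - 1*2 = 2 - 2 = 0)
(Z(11, 17) + c) - 67 = ((1/2)*17*(1 - 4*11) + 0) - 67 = ((1/2)*17*(1 - 44) + 0) - 67 = ((1/2)*17*(-43) + 0) - 67 = (-731/2 + 0) - 67 = -731/2 - 67 = -865/2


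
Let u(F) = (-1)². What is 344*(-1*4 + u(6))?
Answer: -1032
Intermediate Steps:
u(F) = 1
344*(-1*4 + u(6)) = 344*(-1*4 + 1) = 344*(-4 + 1) = 344*(-3) = -1032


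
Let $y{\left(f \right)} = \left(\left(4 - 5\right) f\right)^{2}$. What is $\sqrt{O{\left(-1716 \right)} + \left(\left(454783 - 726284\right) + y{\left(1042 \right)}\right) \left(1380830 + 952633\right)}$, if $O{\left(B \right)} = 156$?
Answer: $35 \sqrt{1551063333} \approx 1.3784 \cdot 10^{6}$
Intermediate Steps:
$y{\left(f \right)} = f^{2}$ ($y{\left(f \right)} = \left(- f\right)^{2} = f^{2}$)
$\sqrt{O{\left(-1716 \right)} + \left(\left(454783 - 726284\right) + y{\left(1042 \right)}\right) \left(1380830 + 952633\right)} = \sqrt{156 + \left(\left(454783 - 726284\right) + 1042^{2}\right) \left(1380830 + 952633\right)} = \sqrt{156 + \left(-271501 + 1085764\right) 2333463} = \sqrt{156 + 814263 \cdot 2333463} = \sqrt{156 + 1900052582769} = \sqrt{1900052582925} = 35 \sqrt{1551063333}$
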